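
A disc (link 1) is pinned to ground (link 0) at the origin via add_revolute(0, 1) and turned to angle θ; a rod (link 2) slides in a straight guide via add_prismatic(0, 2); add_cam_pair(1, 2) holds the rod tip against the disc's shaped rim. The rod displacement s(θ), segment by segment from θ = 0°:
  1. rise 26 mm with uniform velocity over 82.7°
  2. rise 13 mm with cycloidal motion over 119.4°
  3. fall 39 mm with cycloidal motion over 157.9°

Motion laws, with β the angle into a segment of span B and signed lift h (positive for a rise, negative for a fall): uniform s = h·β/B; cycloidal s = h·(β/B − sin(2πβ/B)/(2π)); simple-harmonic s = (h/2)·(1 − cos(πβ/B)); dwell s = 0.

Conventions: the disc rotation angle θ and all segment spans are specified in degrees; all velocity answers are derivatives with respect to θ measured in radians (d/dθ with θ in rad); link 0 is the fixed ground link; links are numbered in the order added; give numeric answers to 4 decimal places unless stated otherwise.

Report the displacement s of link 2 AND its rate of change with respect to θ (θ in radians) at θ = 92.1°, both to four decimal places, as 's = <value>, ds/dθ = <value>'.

segment 1 (0° to 82.7°, uniform, h = 26) is passed completely: s = 0.0000 + (26) = 26.0000
θ = 92.1° falls in segment 2 (82.7° to 202.1°, cycloidal, h = 13): β = 92.1 − 82.7 = 9.4°, B = 119.4°; Δs = 13·(0.0787 − sin(2π·0.0787)/(2π)) = 0.0412; s = 26.0000 + 0.0412 = 26.0412
velocity in seg [82.7°–202.1°] (cycloidal), θ in radians: β = 9.4° = 0.1641 rad, B = 119.4° = 2.0839 rad; ds/dθ = (h/B)(1 − cos(2πβ/B)) = (13/2.0839)(1 − cos(2π·0.0787)) = 0.747765 mm/rad

s = 26.0412, ds/dθ = 0.7478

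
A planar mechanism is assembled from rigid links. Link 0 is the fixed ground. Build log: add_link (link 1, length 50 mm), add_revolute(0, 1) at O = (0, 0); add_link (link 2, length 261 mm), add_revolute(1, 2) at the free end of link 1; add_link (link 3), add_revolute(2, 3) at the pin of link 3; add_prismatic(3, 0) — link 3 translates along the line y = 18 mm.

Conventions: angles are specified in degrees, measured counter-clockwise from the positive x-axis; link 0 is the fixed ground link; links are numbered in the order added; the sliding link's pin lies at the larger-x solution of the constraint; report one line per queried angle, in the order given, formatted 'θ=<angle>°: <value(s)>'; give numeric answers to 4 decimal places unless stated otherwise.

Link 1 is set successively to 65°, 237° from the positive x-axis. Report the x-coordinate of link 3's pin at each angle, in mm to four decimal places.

geometry: r = 50 mm, L = 261 mm, e = 18 mm
θ=65°: crank pin P = (r cos θ, r sin θ) = (21.130913, 45.315389)
θ=65°: h = r sin θ − e = 45.315389 − 18 = 27.315389
θ=65°: x = r cos θ + √(L² − h²) = 21.130913 + 259.566696 = 280.697609
θ=237°: crank pin P = (r cos θ, r sin θ) = (-27.231952, -41.933528)
θ=237°: h = r sin θ − e = -41.933528 − 18 = -59.933528
θ=237°: x = r cos θ + √(L² − h²) = -27.231952 + 254.025534 = 226.793583

θ=65°: 280.6976
θ=237°: 226.7936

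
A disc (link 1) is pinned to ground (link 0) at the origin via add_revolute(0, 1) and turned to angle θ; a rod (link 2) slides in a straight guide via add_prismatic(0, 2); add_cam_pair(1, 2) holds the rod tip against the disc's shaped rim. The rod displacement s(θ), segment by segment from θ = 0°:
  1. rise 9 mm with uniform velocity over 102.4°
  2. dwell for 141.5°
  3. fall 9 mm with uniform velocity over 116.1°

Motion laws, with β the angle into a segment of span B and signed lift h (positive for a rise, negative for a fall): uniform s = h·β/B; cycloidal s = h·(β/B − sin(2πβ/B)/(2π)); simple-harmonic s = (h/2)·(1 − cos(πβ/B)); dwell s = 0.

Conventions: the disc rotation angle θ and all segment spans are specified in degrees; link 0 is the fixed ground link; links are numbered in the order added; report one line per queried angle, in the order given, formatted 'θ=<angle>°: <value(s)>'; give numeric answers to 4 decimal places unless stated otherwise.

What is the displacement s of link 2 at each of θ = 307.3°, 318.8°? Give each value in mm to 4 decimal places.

segment 1 (0° to 102.4°, uniform, h = 9) is passed completely: s = 0.0000 + (9) = 9.0000
segment 2 (102.4° to 243.9°, dwell): s unchanged at 9.0000
θ = 307.3° falls in segment 3 (243.9° to 360°, uniform, h = -9): β = 307.3 − 243.9 = 63.4°, B = 116.1°; Δs = -9·63.4/116.1 = -4.9147; s = 9.0000 − 4.9147 = 4.0853
θ = 318.8° falls in segment 3 (243.9° to 360°, uniform, h = -9): β = 318.8 − 243.9 = 74.9°, B = 116.1°; Δs = -9·74.9/116.1 = -5.8062; s = 9.0000 − 5.8062 = 3.1938

θ=307.3°: 4.0853
θ=318.8°: 3.1938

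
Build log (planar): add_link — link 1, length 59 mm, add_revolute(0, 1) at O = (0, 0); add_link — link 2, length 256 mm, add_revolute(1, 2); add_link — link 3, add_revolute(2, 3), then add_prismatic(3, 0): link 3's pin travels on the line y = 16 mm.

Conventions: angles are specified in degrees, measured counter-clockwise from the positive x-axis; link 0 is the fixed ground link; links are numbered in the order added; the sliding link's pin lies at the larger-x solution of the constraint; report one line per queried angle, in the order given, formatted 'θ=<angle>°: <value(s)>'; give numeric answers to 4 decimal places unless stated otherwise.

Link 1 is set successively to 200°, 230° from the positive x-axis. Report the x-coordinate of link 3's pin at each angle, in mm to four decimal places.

geometry: r = 59 mm, L = 256 mm, e = 16 mm
θ=200°: crank pin P = (r cos θ, r sin θ) = (-55.441865, -20.179188)
θ=200°: h = r sin θ − e = -20.179188 − 16 = -36.179188
θ=200°: x = r cos θ + √(L² − h²) = -55.441865 + 253.430595 = 197.988730
θ=230°: crank pin P = (r cos θ, r sin θ) = (-37.924469, -45.196622)
θ=230°: h = r sin θ − e = -45.196622 − 16 = -61.196622
θ=230°: x = r cos θ + √(L² − h²) = -37.924469 + 248.577902 = 210.653433

θ=200°: 197.9887
θ=230°: 210.6534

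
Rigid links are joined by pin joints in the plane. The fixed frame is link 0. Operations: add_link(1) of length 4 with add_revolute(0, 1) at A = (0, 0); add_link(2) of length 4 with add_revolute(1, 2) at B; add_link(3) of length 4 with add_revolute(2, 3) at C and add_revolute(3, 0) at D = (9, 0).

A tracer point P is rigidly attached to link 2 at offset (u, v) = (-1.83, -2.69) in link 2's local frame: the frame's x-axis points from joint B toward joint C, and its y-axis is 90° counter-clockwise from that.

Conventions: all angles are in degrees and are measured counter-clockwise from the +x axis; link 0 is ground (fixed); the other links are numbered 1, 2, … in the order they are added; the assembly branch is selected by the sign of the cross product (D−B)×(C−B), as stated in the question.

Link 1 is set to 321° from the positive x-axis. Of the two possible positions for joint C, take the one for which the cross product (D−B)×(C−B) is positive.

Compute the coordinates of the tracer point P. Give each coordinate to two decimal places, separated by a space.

A=(0,0), D=(9.00,0)
B = A + 4.00·(cos321°, sin321°) = (3.1086, -2.5173)
|BD| = 6.4067
circle(B,4.00) ∩ circle(D,4.00): a=3.2033, h=2.3955
  candidates: C₊=(5.1130,0.9442) cross=15.347; C₋=(6.9955,-3.4615) cross=-15.347
  branch + wants cross > 0 → take C=(5.1130,0.9442) (cross=15.347)
ex = (C−B)/|BC| = (0.5011,0.8654); ey = (-0.8654,0.5011)
P = B + -1.83·ex + -2.69·ey = (4.5194,-5.4489)

4.52 -5.45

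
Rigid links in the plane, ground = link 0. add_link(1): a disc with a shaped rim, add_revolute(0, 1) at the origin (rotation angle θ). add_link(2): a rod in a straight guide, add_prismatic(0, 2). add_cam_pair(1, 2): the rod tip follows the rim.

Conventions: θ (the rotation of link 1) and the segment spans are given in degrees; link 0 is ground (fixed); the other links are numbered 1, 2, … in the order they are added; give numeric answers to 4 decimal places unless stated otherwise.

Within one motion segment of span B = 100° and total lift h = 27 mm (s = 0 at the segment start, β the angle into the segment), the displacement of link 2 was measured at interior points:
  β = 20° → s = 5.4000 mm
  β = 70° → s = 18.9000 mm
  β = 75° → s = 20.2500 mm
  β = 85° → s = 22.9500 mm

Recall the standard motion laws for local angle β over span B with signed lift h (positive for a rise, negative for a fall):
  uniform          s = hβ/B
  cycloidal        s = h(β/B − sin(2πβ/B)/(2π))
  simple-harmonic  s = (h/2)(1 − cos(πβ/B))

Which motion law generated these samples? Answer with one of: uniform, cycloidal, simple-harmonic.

candidates at β/B = r: uniform s = h·r (linear in β); cycloidal s = h·(r − sin(2πr)/(2π)); simple-harmonic s = (h/2)(1 − cos(πr))
β=20°: printed 5.4000 | uniform 5.4000, cycloidal 1.3131, simple-harmonic 2.5783
β=70°: printed 18.9000 | uniform 18.9000, cycloidal 22.9869, simple-harmonic 21.4351
β=75°: printed 20.2500 | uniform 20.2500, cycloidal 24.5472, simple-harmonic 23.0459
β=85°: printed 22.9500 | uniform 22.9500, cycloidal 26.4265, simple-harmonic 25.5286
only one law matches every sample → uniform

uniform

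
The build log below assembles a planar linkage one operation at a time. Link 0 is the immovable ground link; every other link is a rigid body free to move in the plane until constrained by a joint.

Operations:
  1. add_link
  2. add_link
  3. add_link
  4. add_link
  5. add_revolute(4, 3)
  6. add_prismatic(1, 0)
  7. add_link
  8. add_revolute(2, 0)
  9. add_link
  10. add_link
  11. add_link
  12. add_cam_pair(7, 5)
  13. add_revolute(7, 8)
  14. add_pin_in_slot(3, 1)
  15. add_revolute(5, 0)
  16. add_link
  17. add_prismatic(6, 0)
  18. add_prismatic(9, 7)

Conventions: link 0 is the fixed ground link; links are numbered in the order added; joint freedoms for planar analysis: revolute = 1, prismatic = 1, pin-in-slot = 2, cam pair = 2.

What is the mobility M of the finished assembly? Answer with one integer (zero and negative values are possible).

(L,J1,J2)=(1,0,0); link0 fixed
link1: (2,0,0)
link2: (3,0,0)
link3: (4,0,0)
link4: (5,0,0)
R 4-3 [J1]: (5,1,0)
P 1-0 [J1]: (5,2,0)
link5: (6,2,0)
R 2-0 [J1]: (6,3,0)
link6: (7,3,0)
link7: (8,3,0)
link8: (9,3,0)
C 7-5 [J2]: (9,3,1)
R 7-8 [J1]: (9,4,1)
PS 3-1 [J2]: (9,4,2)
R 5-0 [J1]: (9,5,2)
link9: (10,5,2)
P 6-0 [J1]: (10,6,2)
P 9-7 [J1]: (10,7,2)
Grübler: 3·9 − 2·7 − 2 = 11

M = 11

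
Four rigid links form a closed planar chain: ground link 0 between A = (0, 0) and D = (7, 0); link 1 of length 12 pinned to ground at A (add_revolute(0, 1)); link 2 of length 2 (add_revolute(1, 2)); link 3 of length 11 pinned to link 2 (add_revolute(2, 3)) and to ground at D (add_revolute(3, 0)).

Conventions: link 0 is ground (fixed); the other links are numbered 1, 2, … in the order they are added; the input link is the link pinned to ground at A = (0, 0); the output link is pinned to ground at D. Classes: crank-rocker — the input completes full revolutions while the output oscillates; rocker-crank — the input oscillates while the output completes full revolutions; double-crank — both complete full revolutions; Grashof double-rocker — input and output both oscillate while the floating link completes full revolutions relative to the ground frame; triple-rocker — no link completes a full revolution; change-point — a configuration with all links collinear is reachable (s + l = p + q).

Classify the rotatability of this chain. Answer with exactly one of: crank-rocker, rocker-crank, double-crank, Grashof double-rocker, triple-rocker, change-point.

lengths: ground=7, input=12, coupler=2, output=11
sorted: s=2 (shortest), l=12 (longest), p+q=18
s + l = 14 vs p + q = 18
s + l < p + q (Grashof) with shortest = coupler link → Grashof double-rocker

Grashof double-rocker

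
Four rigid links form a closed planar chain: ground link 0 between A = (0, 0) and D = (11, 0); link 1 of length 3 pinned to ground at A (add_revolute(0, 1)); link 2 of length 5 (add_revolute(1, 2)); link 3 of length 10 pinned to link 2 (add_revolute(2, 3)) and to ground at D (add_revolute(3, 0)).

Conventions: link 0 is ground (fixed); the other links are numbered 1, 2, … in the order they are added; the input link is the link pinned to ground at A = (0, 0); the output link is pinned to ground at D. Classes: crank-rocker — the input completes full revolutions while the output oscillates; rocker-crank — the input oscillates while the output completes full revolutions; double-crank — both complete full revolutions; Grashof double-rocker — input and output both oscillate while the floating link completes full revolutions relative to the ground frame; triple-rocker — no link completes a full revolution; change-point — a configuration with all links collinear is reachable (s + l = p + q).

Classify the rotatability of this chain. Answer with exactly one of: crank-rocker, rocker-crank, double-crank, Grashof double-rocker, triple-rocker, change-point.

lengths: ground=11, input=3, coupler=5, output=10
sorted: s=3 (shortest), l=11 (longest), p+q=15
s + l = 14 vs p + q = 15
s + l < p + q (Grashof) with shortest = input link → crank-rocker

crank-rocker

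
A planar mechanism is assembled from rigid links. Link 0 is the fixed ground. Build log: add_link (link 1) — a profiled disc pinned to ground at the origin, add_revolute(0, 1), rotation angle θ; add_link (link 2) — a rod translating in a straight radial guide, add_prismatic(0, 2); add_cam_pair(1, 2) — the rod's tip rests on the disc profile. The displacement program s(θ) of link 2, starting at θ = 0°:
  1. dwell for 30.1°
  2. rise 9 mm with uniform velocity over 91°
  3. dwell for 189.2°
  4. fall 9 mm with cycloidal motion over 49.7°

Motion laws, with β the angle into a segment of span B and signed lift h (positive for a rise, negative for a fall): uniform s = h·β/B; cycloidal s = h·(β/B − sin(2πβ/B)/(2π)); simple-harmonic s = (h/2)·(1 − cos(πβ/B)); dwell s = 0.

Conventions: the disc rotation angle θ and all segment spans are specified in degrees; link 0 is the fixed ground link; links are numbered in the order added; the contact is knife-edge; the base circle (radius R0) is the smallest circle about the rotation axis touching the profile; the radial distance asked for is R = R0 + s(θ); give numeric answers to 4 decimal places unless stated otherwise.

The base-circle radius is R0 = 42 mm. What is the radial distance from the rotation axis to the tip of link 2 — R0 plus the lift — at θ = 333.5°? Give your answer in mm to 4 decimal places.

seg 1 [0°–30.1°] dwell: s stays 0.0000
seg 2 [30.1°–121.1°] uniform, h=9: full span → s += 9 → s = 9.0000
seg 3 [121.1°–310.3°] dwell: s stays 9.0000
seg 4 [310.3°–360°] cycloidal, h=-9: θ=333.5° here. β=23.2, B=49.7. -9·(0.4668 − sin(2π·0.4668)/(2π)) = -3.9046 → s = 5.0954
R = R0 + s = 42 + 5.0954 = 47.0954

47.0954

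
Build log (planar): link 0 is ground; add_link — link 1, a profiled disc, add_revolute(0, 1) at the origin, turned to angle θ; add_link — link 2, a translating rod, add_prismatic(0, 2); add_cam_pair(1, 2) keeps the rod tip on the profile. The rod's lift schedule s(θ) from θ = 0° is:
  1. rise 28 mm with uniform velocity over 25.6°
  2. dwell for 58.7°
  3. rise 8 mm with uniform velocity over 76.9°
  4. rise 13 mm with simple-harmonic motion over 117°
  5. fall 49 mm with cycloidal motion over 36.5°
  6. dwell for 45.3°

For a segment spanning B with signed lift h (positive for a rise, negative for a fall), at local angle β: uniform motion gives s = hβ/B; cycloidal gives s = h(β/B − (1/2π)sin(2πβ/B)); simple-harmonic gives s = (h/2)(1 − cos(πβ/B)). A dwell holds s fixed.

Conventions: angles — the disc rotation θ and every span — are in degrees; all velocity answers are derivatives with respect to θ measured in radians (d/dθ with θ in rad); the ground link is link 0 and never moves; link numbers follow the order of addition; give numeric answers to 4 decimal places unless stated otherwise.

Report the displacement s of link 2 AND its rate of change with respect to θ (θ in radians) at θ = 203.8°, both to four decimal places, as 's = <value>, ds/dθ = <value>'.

seg 1 [0°–25.6°] uniform, h=28: full span → s += 28 → s = 28.0000
seg 2 [25.6°–84.3°] dwell: s stays 28.0000
seg 3 [84.3°–161.2°] uniform, h=8: full span → s += 8 → s = 36.0000
seg 4 [161.2°–278.2°] simple-harmonic, h=13: θ=203.8° here. β=42.6, B=117. 13/2·(1 − cos(π·0.3641)) = 3.8085 → s = 39.8085
velocity in seg [161.2°–278.2°] (simple-harmonic), θ in radians: β = 42.6° = 0.7435 rad, B = 117° = 2.0420 rad; ds/dθ = (πh/(2B)) sin(πβ/B) = (π·13/(2·2.0420)) sin(π·0.3641) = 9.102394 mm/rad

s = 39.8085, ds/dθ = 9.1024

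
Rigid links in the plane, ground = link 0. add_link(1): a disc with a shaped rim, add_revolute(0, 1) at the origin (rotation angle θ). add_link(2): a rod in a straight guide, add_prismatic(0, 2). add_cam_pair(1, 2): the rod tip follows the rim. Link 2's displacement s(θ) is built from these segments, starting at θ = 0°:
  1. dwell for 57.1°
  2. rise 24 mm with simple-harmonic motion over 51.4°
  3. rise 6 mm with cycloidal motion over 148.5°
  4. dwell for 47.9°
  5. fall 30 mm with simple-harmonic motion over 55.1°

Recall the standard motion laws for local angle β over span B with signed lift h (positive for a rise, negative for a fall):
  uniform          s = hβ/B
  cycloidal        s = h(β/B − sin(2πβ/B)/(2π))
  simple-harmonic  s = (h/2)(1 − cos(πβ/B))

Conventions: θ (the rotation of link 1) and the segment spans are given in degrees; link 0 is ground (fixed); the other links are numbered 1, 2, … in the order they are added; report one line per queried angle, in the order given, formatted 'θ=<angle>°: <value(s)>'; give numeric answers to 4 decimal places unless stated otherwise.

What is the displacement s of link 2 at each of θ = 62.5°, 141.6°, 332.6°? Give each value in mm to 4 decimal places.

segment 1 (0° to 57.1°, dwell): s unchanged at 0.0000
θ = 62.5° falls in segment 2 (57.1° to 108.5°, simple-harmonic, h = 24): β = 62.5 − 57.1 = 5.4°, B = 51.4°; Δs = 24/2·(1 − cos(π·0.1051)) = 0.6477; s = 0.0000 + 0.6477 = 0.6477
segment 2 (57.1° to 108.5°, simple-harmonic, h = 24) is passed completely: s = 0.0000 + (24) = 24.0000
θ = 141.6° falls in segment 3 (108.5° to 257°, cycloidal, h = 6): β = 141.6 − 108.5 = 33.1°, B = 148.5°; Δs = 6·(0.2229 − sin(2π·0.2229)/(2π)) = 0.3963; s = 24.0000 + 0.3963 = 24.3963
segment 3 (108.5° to 257°, cycloidal, h = 6) is passed completely: s = 24.0000 + (6) = 30.0000
segment 4 (257° to 304.9°, dwell): s unchanged at 30.0000
θ = 332.6° falls in segment 5 (304.9° to 360°, simple-harmonic, h = -30): β = 332.6 − 304.9 = 27.7°, B = 55.1°; Δs = -30/2·(1 − cos(π·0.5027)) = -15.1283; s = 30.0000 − 15.1283 = 14.8717

θ=62.5°: 0.6477
θ=141.6°: 24.3963
θ=332.6°: 14.8717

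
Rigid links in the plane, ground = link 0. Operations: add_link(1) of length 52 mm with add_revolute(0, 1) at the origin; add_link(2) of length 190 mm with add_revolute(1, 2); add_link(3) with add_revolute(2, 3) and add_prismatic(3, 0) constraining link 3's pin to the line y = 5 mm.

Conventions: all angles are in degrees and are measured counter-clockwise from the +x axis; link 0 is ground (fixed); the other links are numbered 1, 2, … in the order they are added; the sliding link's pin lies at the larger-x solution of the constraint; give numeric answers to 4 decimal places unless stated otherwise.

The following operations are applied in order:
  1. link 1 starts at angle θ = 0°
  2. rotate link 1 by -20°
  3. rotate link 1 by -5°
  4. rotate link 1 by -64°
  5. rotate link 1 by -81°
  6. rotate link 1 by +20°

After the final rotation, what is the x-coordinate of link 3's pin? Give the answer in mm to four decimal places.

geometry: r = 52 mm, L = 190 mm, e = 5 mm; θ starts at 0°
rotate link 1 by -20°: θ ← 0° -20° = -20°
rotate link 1 by -5°: θ ← -20° -5° = -25°
rotate link 1 by -64°: θ ← -25° -64° = -89°
rotate link 1 by -81°: θ ← -89° -81° = -170°
rotate link 1 by +20°: θ ← -170° +20° = -150°
crank pin P = (r cos θ, r sin θ) = (-45.033321, -26.000000)
h = r sin θ − e = -26.000000 − 5 = -31.000000
x = r cos θ + √(L² − h²) = -45.033321 + 187.453994 = 142.420673

142.4207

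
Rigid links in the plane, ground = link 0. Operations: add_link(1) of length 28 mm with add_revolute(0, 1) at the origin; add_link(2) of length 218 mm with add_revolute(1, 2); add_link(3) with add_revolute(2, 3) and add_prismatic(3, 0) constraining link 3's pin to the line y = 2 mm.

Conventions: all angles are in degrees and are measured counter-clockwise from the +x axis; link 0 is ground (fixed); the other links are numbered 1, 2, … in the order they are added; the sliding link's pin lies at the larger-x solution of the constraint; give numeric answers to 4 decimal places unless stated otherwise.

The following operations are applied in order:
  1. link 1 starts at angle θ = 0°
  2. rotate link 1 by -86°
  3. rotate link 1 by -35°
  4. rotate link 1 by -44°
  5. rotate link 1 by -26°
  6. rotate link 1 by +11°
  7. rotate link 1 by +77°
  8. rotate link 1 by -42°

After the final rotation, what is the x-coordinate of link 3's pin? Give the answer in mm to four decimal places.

geometry: r = 28 mm, L = 218 mm, e = 2 mm; θ starts at 0°
rotate link 1 by -86°: θ ← 0° -86° = -86°
rotate link 1 by -35°: θ ← -86° -35° = -121°
rotate link 1 by -44°: θ ← -121° -44° = -165°
rotate link 1 by -26°: θ ← -165° -26° = -191°
rotate link 1 by +11°: θ ← -191° +11° = -180°
rotate link 1 by +77°: θ ← -180° +77° = -103°
rotate link 1 by -42°: θ ← -103° -42° = -145°
crank pin P = (r cos θ, r sin θ) = (-22.936257, -16.060140)
h = r sin θ − e = -16.060140 − 2 = -18.060140
x = r cos θ + √(L² − h²) = -22.936257 + 217.250619 = 194.314361

194.3144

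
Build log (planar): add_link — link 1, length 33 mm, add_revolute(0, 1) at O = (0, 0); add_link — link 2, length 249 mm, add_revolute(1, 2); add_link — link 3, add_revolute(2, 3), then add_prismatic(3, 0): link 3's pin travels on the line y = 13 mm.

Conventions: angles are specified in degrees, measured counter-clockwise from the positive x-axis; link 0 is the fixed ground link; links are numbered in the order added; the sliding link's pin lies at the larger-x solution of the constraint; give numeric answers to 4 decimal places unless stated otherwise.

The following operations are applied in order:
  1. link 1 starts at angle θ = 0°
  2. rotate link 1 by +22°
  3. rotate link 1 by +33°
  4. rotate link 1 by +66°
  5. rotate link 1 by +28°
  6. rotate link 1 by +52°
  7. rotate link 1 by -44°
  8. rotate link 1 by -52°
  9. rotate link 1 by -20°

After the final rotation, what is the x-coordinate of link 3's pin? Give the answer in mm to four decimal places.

geometry: r = 33 mm, L = 249 mm, e = 13 mm; θ starts at 0°
rotate link 1 by +22°: θ ← 0° +22° = 22°
rotate link 1 by +33°: θ ← 22° +33° = 55°
rotate link 1 by +66°: θ ← 55° +66° = 121°
rotate link 1 by +28°: θ ← 121° +28° = 149°
rotate link 1 by +52°: θ ← 149° +52° = 201°
rotate link 1 by -44°: θ ← 201° -44° = 157°
rotate link 1 by -52°: θ ← 157° -52° = 105°
rotate link 1 by -20°: θ ← 105° -20° = 85°
crank pin P = (r cos θ, r sin θ) = (2.876140, 32.874425)
h = r sin θ − e = 32.874425 − 13 = 19.874425
x = r cos θ + √(L² − h²) = 2.876140 + 248.205575 = 251.081714

251.0817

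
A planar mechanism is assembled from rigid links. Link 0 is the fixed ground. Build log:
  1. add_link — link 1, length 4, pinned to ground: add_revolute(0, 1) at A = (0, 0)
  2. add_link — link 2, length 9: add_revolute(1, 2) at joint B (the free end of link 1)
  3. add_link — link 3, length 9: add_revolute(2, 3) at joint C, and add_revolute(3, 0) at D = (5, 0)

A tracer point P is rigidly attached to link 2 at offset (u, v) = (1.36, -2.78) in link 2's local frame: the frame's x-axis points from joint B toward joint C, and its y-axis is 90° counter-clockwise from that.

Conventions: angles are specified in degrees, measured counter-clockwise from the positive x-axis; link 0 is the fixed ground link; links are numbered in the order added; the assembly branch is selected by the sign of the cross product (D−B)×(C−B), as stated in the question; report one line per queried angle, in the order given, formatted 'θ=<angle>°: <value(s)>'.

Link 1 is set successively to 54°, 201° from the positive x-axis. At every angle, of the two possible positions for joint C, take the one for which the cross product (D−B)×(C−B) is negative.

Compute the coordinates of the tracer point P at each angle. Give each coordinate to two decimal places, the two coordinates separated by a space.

A=(0,0), D=(5.00,0)
θ=54°: B = A + 4.00·(cos54°, sin54°) = (2.3511, 3.2361)
θ=54°: |BD| = 4.1819
θ=54°: circle(B,9.00) ∩ circle(D,9.00): a=2.0910, h=8.7537
θ=54°:   candidates: C₊=(10.4494,7.1627) cross=36.608; C₋=(-3.0982,-3.9266) cross=-36.608
θ=54°:   branch - wants cross < 0 → take C=(-3.0982,-3.9266) (cross=-36.608)
θ=54°: ex = (C−B)/|BC| = (-0.6055,-0.7959); ey = (0.7959,-0.6055)
θ=54°: P = B + 1.36·ex + -2.78·ey = (-0.6848,3.8370)
θ=201°: B = A + 4.00·(cos201°, sin201°) = (-3.7343, -1.4335)
θ=201°: |BD| = 8.8512
θ=201°: circle(B,9.00) ∩ circle(D,9.00): a=4.4256, h=7.8367
θ=201°:   candidates: C₊=(-0.6363,7.0165) cross=69.364; C₋=(1.9020,-8.4500) cross=-69.364
θ=201°:   branch - wants cross < 0 → take C=(1.9020,-8.4500) (cross=-69.364)
θ=201°: ex = (C−B)/|BC| = (0.6263,-0.7796); ey = (0.7796,0.6263)
θ=201°: P = B + 1.36·ex + -2.78·ey = (-5.0499,-4.2347)

θ=54°: -0.68 3.84
θ=201°: -5.05 -4.23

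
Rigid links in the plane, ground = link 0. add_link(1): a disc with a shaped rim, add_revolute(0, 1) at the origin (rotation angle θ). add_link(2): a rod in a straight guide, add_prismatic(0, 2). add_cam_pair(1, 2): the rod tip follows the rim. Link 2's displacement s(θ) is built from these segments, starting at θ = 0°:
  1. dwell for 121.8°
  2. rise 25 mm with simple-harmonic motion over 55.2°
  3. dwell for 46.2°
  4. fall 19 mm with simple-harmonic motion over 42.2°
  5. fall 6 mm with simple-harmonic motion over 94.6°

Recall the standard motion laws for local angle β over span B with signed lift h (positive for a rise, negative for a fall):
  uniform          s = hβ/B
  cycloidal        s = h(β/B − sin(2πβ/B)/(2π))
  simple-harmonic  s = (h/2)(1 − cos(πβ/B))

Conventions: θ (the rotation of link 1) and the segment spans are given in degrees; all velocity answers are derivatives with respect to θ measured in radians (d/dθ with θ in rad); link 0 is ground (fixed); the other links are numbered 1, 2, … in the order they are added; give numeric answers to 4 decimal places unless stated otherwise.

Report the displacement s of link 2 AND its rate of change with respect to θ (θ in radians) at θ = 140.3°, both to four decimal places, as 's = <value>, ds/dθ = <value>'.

segment 1 (0° to 121.8°, dwell): s unchanged at 0.0000
θ = 140.3° falls in segment 2 (121.8° to 177°, simple-harmonic, h = 25): β = 140.3 − 121.8 = 18.5°, B = 55.2°; Δs = 25/2·(1 − cos(π·0.3351)) = 6.3117; s = 0.0000 + 6.3117 = 6.3117
velocity in seg [121.8°–177°] (simple-harmonic), θ in radians: β = 18.5° = 0.3229 rad, B = 55.2° = 0.9634 rad; ds/dθ = (πh/(2B)) sin(πβ/B) = (π·25/(2·0.9634)) sin(π·0.3351) = 35.415367 mm/rad

s = 6.3117, ds/dθ = 35.4154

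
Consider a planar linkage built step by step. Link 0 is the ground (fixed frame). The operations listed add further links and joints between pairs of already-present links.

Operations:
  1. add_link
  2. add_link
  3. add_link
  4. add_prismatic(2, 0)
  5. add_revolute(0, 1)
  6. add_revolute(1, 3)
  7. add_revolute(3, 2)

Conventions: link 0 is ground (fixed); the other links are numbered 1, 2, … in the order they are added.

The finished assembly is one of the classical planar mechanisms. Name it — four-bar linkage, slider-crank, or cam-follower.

links: 4 (incl. ground); joints: 3 revolute, 1 prismatic, 0 higher (cam) pair, forming one closed loop
4 links, 3 revolutes + 1 prismatic in one loop → slider-crank

slider-crank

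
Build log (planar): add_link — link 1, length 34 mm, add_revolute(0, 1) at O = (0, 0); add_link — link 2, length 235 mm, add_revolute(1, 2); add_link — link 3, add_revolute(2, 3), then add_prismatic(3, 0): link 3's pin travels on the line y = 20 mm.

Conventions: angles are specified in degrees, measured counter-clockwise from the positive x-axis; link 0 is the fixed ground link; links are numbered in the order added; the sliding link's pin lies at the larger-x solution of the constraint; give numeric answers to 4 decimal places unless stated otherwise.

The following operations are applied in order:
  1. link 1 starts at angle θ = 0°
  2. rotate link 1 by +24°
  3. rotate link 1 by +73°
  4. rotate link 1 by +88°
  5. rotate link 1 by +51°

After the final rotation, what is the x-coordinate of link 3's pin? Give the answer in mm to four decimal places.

geometry: r = 34 mm, L = 235 mm, e = 20 mm; θ starts at 0°
rotate link 1 by +24°: θ ← 0° +24° = 24°
rotate link 1 by +73°: θ ← 24° +73° = 97°
rotate link 1 by +88°: θ ← 97° +88° = 185°
rotate link 1 by +51°: θ ← 185° +51° = 236°
crank pin P = (r cos θ, r sin θ) = (-19.012559, -28.187277)
h = r sin θ − e = -28.187277 − 20 = -48.187277
x = r cos θ + √(L² − h²) = -19.012559 + 230.006492 = 210.993933

210.9939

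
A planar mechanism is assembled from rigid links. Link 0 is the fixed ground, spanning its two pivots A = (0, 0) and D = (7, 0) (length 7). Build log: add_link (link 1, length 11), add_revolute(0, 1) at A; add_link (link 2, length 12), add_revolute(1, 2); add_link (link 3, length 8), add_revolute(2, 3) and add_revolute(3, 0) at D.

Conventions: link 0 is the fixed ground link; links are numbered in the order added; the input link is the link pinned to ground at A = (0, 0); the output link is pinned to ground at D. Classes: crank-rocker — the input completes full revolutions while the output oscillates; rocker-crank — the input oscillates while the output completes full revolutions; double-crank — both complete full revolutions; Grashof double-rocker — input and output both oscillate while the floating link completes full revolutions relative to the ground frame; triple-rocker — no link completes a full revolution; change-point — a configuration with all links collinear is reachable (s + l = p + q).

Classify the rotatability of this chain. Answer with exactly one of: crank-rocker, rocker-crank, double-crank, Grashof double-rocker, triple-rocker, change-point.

lengths: ground=7, input=11, coupler=12, output=8
sorted: s=7 (shortest), l=12 (longest), p+q=19
s + l = 19 vs p + q = 19
s + l = p + q → change-point (collinear configuration reachable)

change-point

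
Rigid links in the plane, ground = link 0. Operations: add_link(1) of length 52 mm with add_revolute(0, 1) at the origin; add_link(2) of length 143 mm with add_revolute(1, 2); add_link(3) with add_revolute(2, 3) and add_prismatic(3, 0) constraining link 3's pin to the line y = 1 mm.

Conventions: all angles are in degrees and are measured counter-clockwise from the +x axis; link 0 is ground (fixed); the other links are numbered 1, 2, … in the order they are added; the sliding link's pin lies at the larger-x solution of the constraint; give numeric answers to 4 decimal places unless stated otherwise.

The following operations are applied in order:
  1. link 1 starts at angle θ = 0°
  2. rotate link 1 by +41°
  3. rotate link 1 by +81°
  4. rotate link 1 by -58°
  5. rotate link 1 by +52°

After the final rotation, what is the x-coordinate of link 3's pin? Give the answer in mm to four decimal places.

geometry: r = 52 mm, L = 143 mm, e = 1 mm; θ starts at 0°
rotate link 1 by +41°: θ ← 0° +41° = 41°
rotate link 1 by +81°: θ ← 41° +81° = 122°
rotate link 1 by -58°: θ ← 122° -58° = 64°
rotate link 1 by +52°: θ ← 64° +52° = 116°
crank pin P = (r cos θ, r sin θ) = (-22.795300, 46.737290)
h = r sin θ − e = 46.737290 − 1 = 45.737290
x = r cos θ + √(L² − h²) = -22.795300 + 135.488377 = 112.693077

112.6931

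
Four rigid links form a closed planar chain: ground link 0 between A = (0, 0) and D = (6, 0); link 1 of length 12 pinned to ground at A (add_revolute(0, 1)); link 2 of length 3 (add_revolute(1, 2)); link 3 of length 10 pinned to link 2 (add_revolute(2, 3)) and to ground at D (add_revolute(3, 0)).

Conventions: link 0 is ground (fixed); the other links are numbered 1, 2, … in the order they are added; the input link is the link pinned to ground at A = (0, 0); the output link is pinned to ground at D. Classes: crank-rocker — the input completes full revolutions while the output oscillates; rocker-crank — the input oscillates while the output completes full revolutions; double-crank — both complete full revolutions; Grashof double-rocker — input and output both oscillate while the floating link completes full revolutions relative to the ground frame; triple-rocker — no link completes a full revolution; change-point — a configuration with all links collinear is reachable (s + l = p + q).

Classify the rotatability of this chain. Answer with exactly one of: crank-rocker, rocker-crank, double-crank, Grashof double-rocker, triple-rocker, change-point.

lengths: ground=6, input=12, coupler=3, output=10
sorted: s=3 (shortest), l=12 (longest), p+q=16
s + l = 15 vs p + q = 16
s + l < p + q (Grashof) with shortest = coupler link → Grashof double-rocker

Grashof double-rocker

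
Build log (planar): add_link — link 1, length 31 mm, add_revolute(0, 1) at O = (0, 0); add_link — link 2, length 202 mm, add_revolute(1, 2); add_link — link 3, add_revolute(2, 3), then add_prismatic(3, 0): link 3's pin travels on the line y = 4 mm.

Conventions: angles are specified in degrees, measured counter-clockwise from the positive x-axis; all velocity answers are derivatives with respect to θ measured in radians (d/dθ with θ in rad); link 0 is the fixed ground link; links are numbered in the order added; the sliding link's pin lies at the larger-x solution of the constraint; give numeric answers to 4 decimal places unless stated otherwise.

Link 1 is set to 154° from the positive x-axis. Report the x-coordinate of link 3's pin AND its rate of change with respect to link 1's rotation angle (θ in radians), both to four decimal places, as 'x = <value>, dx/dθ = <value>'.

geometry: r = 31 mm, L = 202 mm, e = 4 mm
crank pin P = (r cos θ, r sin θ) = (-27.862615, 13.589506)
h = r sin θ − e = 13.589506 − 4 = 9.589506
x = r cos θ + √(L² − h²) = -27.862615 + 201.772251 = 173.909636
dx/dθ = −r sin θ − h·r cos θ/√(L² − h²) (θ in radians; h = 9.589506) = -12.265296

x = 173.9096, dx/dθ = -12.2653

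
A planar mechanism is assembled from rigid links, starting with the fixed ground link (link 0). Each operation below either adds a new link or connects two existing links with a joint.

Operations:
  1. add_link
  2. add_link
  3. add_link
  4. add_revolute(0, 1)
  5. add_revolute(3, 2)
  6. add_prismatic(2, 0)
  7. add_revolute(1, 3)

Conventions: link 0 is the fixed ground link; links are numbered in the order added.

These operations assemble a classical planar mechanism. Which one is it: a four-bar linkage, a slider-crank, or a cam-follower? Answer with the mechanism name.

links: 4 (incl. ground); joints: 3 revolute, 1 prismatic, 0 higher (cam) pair, forming one closed loop
4 links, 3 revolutes + 1 prismatic in one loop → slider-crank

slider-crank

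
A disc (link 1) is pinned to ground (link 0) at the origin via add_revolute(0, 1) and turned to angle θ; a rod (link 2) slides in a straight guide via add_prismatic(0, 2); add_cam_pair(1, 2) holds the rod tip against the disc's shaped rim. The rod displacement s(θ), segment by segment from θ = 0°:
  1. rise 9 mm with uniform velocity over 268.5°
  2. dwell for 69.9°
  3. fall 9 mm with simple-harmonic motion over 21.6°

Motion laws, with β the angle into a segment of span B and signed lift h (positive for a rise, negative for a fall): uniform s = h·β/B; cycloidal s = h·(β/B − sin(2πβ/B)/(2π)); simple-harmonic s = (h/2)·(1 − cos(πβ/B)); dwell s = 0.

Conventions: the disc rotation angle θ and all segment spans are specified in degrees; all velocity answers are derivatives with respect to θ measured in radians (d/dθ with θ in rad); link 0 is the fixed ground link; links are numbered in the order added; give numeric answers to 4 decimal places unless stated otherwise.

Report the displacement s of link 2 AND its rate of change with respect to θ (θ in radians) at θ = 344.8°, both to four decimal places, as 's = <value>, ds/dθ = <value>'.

segment 1 (0° to 268.5°, uniform, h = 9) is passed completely: s = 0.0000 + (9) = 9.0000
segment 2 (268.5° to 338.4°, dwell): s unchanged at 9.0000
θ = 344.8° falls in segment 3 (338.4° to 360°, simple-harmonic, h = -9): β = 344.8 − 338.4 = 6.4°, B = 21.6°; Δs = -9/2·(1 − cos(π·0.2963)) = -1.8128; s = 9.0000 − 1.8128 = 7.1872
velocity in seg [338.4°–360°] (simple-harmonic), θ in radians: β = 6.4° = 0.1117 rad, B = 21.6° = 0.3770 rad; ds/dθ = (πh/(2B)) sin(πβ/B) = (π·(-9)/(2·0.3770)) sin(π·0.2963) = -30.079620 mm/rad

s = 7.1872, ds/dθ = -30.0796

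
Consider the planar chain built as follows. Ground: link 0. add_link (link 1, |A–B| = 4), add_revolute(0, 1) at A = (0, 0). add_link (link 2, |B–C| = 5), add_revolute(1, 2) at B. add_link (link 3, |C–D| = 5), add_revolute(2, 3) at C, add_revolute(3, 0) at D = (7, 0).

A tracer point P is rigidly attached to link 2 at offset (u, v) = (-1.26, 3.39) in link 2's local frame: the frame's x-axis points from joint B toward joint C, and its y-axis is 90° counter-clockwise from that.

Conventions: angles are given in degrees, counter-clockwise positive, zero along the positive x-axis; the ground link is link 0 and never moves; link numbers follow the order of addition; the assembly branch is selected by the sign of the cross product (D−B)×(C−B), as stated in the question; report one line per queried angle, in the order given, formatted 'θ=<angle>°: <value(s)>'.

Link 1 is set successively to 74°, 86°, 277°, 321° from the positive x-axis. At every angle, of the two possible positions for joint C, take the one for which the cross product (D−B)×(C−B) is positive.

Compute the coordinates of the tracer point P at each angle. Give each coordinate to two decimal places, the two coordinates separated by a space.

A=(0,0), D=(7.00,0)
θ=74°: B = A + 4.00·(cos74°, sin74°) = (1.1025, 3.8450)
θ=74°: |BD| = 7.0402
θ=74°: circle(B,5.00) ∩ circle(D,5.00): a=3.5201, h=3.5509
θ=74°:   candidates: C₊=(5.9906,4.8971) cross=24.999; C₋=(2.1119,-1.0520) cross=-24.999
θ=74°:   branch + wants cross > 0 → take C=(5.9906,4.8971) (cross=24.999)
θ=74°: ex = (C−B)/|BC| = (0.9776,0.2104); ey = (-0.2104,0.9776)
θ=74°: P = B + -1.26·ex + 3.39·ey = (-0.8425,6.8941)
θ=86°: B = A + 4.00·(cos86°, sin86°) = (0.2790, 3.9903)
θ=86°: |BD| = 7.8162
θ=86°: circle(B,5.00) ∩ circle(D,5.00): a=3.9081, h=3.1187
θ=86°:   candidates: C₊=(5.2317,4.6769) cross=24.377; C₋=(2.0474,-0.6866) cross=-24.377
θ=86°:   branch + wants cross > 0 → take C=(5.2317,4.6769) (cross=24.377)
θ=86°: ex = (C−B)/|BC| = (0.9905,0.1373); ey = (-0.1373,0.9905)
θ=86°: P = B + -1.26·ex + 3.39·ey = (-1.4346,7.1751)
θ=277°: B = A + 4.00·(cos277°, sin277°) = (0.4875, -3.9702)
θ=277°: |BD| = 7.6273
θ=277°: circle(B,5.00) ∩ circle(D,5.00): a=3.8136, h=3.2336
θ=277°:   candidates: C₊=(2.0606,0.7759) cross=24.664; C₋=(5.4269,-4.7461) cross=-24.664
θ=277°:   branch + wants cross > 0 → take C=(2.0606,0.7759) (cross=24.664)
θ=277°: ex = (C−B)/|BC| = (0.3146,0.9492); ey = (-0.9492,0.3146)
θ=277°: P = B + -1.26·ex + 3.39·ey = (-3.1268,-4.0996)
θ=321°: B = A + 4.00·(cos321°, sin321°) = (3.1086, -2.5173)
θ=321°: |BD| = 4.6346
θ=321°: circle(B,5.00) ∩ circle(D,5.00): a=2.3173, h=4.4306
θ=321°:   candidates: C₊=(2.6478,2.4614) cross=20.534; C₋=(7.4607,-4.9787) cross=-20.534
θ=321°:   branch + wants cross > 0 → take C=(2.6478,2.4614) (cross=20.534)
θ=321°: ex = (C−B)/|BC| = (-0.0921,0.9957); ey = (-0.9957,-0.0921)
θ=321°: P = B + -1.26·ex + 3.39·ey = (-0.1509,-4.0843)

θ=74°: -0.84 6.89
θ=86°: -1.43 7.18
θ=277°: -3.13 -4.10
θ=321°: -0.15 -4.08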